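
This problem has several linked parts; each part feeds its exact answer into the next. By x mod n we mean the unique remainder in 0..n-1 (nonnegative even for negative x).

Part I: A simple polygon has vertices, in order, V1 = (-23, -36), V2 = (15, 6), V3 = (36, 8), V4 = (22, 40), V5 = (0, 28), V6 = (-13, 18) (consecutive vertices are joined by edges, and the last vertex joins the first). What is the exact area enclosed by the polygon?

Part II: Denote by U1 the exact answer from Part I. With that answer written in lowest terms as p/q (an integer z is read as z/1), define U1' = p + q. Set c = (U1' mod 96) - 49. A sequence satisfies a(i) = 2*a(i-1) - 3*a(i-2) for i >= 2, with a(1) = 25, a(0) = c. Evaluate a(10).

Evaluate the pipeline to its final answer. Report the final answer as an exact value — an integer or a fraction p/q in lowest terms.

-8434

Part I: cross terms: (-23*6 - 15*-36)=402, (15*8 - 36*6)=-96, (36*40 - 22*8)=1264, (22*28 - 0*40)=616, (0*18 - -13*28)=364, (-13*-36 - -23*18)=882; twice the area = |3432| = 3432; area = 1716; answer 1716
Part II: U1 = 1716; threaded value p + q = 1717; c = 36; a(2) = 2*(25) - 3*(36) = -58; iterating: a(2)=-58, a(3)=-191, a(4)=-208, a(5)=157, a(6)=938, a(7)=1405, a(8)=-4, a(9)=-4223, a(10)=-8434; answer -8434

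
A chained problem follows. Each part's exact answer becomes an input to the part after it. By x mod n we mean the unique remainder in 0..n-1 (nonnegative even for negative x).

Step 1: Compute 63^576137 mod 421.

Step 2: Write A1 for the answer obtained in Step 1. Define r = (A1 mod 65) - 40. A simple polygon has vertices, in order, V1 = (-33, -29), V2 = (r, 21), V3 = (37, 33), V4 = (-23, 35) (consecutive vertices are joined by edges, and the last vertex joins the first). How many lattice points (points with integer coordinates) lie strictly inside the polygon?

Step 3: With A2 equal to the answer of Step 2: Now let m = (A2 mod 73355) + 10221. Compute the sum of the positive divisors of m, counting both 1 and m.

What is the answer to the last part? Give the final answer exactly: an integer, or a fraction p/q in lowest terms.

21780

Step 1: squarings mod 421: 63^1=63, 63^2=180, 63^4=404, 63^8=289, 63^16=163, 63^32=46, 63^64=11, 63^128=121, 63^256=327, 63^512=416, 63^1024=25, 63^2048=204, 63^4096=358, 63^8192=180, 63^16384=404, 63^32768=289, 63^65536=163, 63^131072=46, 63^262144=11, 63^524288=121; 63^576137 = 63^1 * 63^8 * 63^128 * 63^512 * 63^2048 * 63^16384 * 63^32768 * 63^524288 = 241 (mod 421); answer 241
Step 2: A1 = 241; r = 6; cross terms: (-33*21 - 6*-29)=-519, (6*33 - 37*21)=-579, (37*35 - -23*33)=2054, (-23*-29 - -33*35)=1822; twice the area = |2778| = 2778; area = 1389; boundary points = 1 + 1 + 2 + 2 = 6; strictly interior points = area - boundary/2 + 1 = 1387; answer 1387
Step 3: A2 = 1387; m = 11608; 11608 = 2^3 * 1451; sigma = (1 + 2 + 4 + 8) * (1 + 1451) = 15 * 1452 = 21780; answer 21780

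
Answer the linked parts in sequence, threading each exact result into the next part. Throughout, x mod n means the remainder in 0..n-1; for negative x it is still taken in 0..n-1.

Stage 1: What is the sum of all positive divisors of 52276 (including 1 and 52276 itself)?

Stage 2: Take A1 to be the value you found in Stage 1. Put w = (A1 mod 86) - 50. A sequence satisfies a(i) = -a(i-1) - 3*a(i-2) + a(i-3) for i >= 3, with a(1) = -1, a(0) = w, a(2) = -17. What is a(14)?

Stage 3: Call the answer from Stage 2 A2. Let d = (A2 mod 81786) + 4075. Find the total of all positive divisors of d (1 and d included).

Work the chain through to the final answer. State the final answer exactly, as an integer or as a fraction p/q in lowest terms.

Stage 1: 52276 = 2^2 * 7 * 1867; sigma = (1 + 2 + 4) * (1 + 7) * (1 + 1867) = 7 * 8 * 1868 = 104608; answer 104608
Stage 2: A1 = 104608; w = -18; a(3) = -1*(-17) - 3*(-1) + 1*(-18) = 2; iterating: a(3)=2, a(4)=48, a(5)=-71, a(6)=-71, a(7)=332, a(8)=-190, a(9)=-877, a(10)=1779, a(11)=662, a(12)=-6876, a(13)=6669, a(14)=14621; answer 14621
Stage 3: A2 = 14621; d = 18696; 18696 = 2^3 * 3 * 19 * 41; sigma = (1 + 2 + 4 + 8) * (1 + 3) * (1 + 19) * (1 + 41) = 15 * 4 * 20 * 42 = 50400; answer 50400

50400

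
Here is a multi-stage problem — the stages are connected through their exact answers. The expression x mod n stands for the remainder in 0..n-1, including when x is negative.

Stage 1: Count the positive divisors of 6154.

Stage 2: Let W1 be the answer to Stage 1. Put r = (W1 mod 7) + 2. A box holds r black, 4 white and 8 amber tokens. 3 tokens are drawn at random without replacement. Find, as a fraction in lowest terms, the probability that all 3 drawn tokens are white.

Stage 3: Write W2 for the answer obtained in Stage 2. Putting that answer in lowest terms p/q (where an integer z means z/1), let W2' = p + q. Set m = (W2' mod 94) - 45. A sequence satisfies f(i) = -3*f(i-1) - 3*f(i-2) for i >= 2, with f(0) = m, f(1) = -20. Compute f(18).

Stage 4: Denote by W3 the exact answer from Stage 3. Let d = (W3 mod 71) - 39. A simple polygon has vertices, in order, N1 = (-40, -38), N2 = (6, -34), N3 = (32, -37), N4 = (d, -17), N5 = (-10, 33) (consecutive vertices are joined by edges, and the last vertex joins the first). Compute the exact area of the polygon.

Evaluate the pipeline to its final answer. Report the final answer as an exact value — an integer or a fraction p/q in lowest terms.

1440

Stage 1: 6154 = 2 * 17 * 181; number of divisors = (1+1) * (1+1) * (1+1) = 8; answer 8
Stage 2: W1 = 8; r = 3; total draws C(15,3) = 455; favorable C(4,3) = 4; P = 4/455; answer 4/455
Stage 3: W2 = 4/455; threaded value p + q = 459; m = 38; f(2) = -3*(-20) - 3*(38) = -54; iterating: f(2)=-54, f(3)=222, f(4)=-504, f(5)=846, f(6)=-1026, f(7)=540, f(8)=1458, f(9)=-5994, f(10)=13608, f(11)=-22842, f(12)=27702, f(13)=-14580, f(14)=-39366, f(15)=161838, f(16)=-367416, f(17)=616734, f(18)=-747954; answer -747954
Stage 4: W3 = -747954; d = -8; cross terms: (-40*-34 - 6*-38)=1588, (6*-37 - 32*-34)=866, (32*-17 - -8*-37)=-840, (-8*33 - -10*-17)=-434, (-10*-38 - -40*33)=1700; twice the area = |2880| = 2880; area = 1440; answer 1440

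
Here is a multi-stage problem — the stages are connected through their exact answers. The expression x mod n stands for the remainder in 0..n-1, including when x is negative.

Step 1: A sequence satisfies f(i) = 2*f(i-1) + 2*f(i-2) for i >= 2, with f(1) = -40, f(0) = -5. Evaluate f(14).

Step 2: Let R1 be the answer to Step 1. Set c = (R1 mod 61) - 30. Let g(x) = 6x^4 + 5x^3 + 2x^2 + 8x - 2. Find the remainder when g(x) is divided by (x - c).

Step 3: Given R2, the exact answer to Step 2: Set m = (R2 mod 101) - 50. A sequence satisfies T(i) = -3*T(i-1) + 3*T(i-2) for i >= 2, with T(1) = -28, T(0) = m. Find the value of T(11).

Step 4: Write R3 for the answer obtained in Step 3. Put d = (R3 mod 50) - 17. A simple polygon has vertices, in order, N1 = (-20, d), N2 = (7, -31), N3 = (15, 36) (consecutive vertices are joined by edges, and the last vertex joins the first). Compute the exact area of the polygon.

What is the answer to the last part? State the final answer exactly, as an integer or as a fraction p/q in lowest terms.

2225/2

Step 1: f(2) = 2*(-40) + 2*(-5) = -90; iterating: f(2)=-90, f(3)=-260, f(4)=-700, f(5)=-1920, f(6)=-5240, f(7)=-14320, f(8)=-39120, f(9)=-106880, f(10)=-292000, f(11)=-797760, f(12)=-2179520, f(13)=-5954560, f(14)=-16268160; answer -16268160
Step 2: R1 = -16268160; c = 22; remainder = value at the root: 6*(22)^4 + 5*(22)^3 + 2*(22)^2 + 8*(22)^1 - 2 = (1405536) + (53240) + (968) + (176) + (-2) = 1459918; answer 1459918
Step 3: R2 = 1459918; m = 14; T(2) = -3*(-28) + 3*(14) = 126; iterating: T(2)=126, T(3)=-462, T(4)=1764, T(5)=-6678, T(6)=25326, T(7)=-96012, T(8)=364014, T(9)=-1380078, T(10)=5232276, T(11)=-19837062; answer -19837062
Step 4: R3 = -19837062; d = 21; cross terms: (-20*-31 - 7*21)=473, (7*36 - 15*-31)=717, (15*21 - -20*36)=1035; twice the area = |2225| = 2225; area = 2225/2; answer 2225/2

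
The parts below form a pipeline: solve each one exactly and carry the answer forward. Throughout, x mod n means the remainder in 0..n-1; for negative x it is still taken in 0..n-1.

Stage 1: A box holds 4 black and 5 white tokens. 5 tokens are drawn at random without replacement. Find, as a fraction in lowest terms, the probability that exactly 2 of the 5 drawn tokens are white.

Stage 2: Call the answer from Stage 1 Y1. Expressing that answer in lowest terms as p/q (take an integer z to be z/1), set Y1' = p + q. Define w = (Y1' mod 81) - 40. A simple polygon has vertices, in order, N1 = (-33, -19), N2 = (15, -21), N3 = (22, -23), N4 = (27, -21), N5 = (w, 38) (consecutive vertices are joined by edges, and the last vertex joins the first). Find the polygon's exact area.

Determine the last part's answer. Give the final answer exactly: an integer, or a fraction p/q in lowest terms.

Stage 1: total draws C(9,5) = 126; favorable C(5,2)*C(4,3) = 40; P = 20/63; answer 20/63
Stage 2: Y1 = 20/63; threaded value p + q = 83; w = -38; cross terms: (-33*-21 - 15*-19)=978, (15*-23 - 22*-21)=117, (22*-21 - 27*-23)=159, (27*38 - -38*-21)=228, (-38*-19 - -33*38)=1976; twice the area = |3458| = 3458; area = 1729; answer 1729

1729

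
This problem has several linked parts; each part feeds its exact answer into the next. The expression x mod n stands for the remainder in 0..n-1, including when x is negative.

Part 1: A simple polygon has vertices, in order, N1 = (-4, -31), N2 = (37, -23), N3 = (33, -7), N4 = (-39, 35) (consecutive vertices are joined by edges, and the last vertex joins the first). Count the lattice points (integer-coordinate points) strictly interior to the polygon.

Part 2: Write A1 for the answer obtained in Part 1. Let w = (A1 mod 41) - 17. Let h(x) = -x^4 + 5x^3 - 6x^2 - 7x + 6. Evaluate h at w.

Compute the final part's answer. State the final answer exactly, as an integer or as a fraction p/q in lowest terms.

Part 1: cross terms: (-4*-23 - 37*-31)=1239, (37*-7 - 33*-23)=500, (33*35 - -39*-7)=882, (-39*-31 - -4*35)=1349; twice the area = |3970| = 3970; area = 1985; boundary points = 1 + 4 + 6 + 1 = 12; strictly interior points = area - boundary/2 + 1 = 1980; answer 1980
Part 2: A1 = 1980; w = -5; -1*(-5)^4 + 5*(-5)^3 - 6*(-5)^2 - 7*(-5)^1 + 6 = (-625) + (-625) + (-150) + (35) + (6) = -1359; answer -1359

-1359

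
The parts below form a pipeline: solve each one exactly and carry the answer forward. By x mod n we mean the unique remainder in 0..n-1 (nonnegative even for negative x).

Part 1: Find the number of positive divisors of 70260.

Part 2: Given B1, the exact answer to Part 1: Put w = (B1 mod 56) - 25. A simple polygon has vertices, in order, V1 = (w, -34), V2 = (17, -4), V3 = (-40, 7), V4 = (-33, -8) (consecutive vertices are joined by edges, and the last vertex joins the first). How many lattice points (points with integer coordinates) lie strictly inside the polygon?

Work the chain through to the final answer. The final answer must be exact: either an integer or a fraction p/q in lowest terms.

1099

Part 1: 70260 = 2^2 * 3 * 5 * 1171; number of divisors = (2+1) * (1+1) * (1+1) * (1+1) = 24; answer 24
Part 2: B1 = 24; w = -1; cross terms: (-1*-4 - 17*-34)=582, (17*7 - -40*-4)=-41, (-40*-8 - -33*7)=551, (-33*-34 - -1*-8)=1114; twice the area = |2206| = 2206; area = 1103; boundary points = 6 + 1 + 1 + 2 = 10; strictly interior points = area - boundary/2 + 1 = 1099; answer 1099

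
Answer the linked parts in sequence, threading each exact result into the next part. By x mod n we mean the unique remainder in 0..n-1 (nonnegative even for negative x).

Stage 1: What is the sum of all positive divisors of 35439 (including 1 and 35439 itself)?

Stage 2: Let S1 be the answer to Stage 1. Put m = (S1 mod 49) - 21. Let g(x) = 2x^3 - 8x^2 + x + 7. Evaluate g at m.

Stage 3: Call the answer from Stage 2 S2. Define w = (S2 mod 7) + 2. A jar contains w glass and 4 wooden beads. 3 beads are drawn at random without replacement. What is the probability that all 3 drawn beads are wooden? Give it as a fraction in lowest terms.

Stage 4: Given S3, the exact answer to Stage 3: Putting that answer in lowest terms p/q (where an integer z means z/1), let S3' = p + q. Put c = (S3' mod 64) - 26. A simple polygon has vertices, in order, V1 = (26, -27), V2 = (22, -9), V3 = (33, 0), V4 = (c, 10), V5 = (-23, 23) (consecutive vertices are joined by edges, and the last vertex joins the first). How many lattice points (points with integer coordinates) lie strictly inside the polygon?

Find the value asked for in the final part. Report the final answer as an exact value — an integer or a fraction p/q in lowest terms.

Stage 1: 35439 = 3 * 11813; sigma = (1 + 3) * (1 + 11813) = 4 * 11814 = 47256; answer 47256
Stage 2: S1 = 47256; m = -1; 2*(-1)^3 - 8*(-1)^2 + 1*(-1)^1 + 7 = (-2) + (-8) + (-1) + (7) = -4; answer -4
Stage 3: S2 = -4; w = 5; total draws C(9,3) = 84; favorable C(4,3) = 4; P = 1/21; answer 1/21
Stage 4: S3 = 1/21; threaded value p + q = 22; c = -4; cross terms: (26*-9 - 22*-27)=360, (22*0 - 33*-9)=297, (33*10 - -4*0)=330, (-4*23 - -23*10)=138, (-23*-27 - 26*23)=23; twice the area = |1148| = 1148; area = 574; boundary points = 2 + 1 + 1 + 1 + 1 = 6; strictly interior points = area - boundary/2 + 1 = 572; answer 572

572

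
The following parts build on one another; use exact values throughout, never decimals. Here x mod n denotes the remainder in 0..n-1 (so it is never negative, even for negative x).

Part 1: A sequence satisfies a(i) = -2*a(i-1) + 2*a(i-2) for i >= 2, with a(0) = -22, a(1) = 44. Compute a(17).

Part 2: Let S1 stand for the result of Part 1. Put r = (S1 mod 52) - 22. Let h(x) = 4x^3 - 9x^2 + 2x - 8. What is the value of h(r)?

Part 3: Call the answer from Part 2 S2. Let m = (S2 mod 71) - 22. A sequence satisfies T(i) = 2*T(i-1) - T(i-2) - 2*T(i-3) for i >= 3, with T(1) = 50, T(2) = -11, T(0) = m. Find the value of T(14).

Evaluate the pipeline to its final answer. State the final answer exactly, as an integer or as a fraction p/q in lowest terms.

Part 1: a(2) = -2*(44) + 2*(-22) = -132; iterating: a(2)=-132, a(3)=352, a(4)=-968, a(5)=2640, a(6)=-7216, a(7)=19712, a(8)=-53856, a(9)=147136, a(10)=-401984, a(11)=1098240, a(12)=-3000448, a(13)=8197376, a(14)=-22395648, a(15)=61186048, a(16)=-167163392, a(17)=456698880; answer 456698880
Part 2: S1 = 456698880; r = 18; 4*(18)^3 - 9*(18)^2 + 2*(18)^1 - 8 = (23328) + (-2916) + (36) + (-8) = 20440; answer 20440
Part 3: S2 = 20440; m = 41; T(3) = 2*(-11) - 1*(50) - 2*(41) = -154; iterating: T(3)=-154, T(4)=-397, T(5)=-618, T(6)=-531, T(7)=350, T(8)=2467, T(9)=5646, T(10)=8125, T(11)=5670, T(12)=-8077, T(13)=-38074, T(14)=-79411; answer -79411

-79411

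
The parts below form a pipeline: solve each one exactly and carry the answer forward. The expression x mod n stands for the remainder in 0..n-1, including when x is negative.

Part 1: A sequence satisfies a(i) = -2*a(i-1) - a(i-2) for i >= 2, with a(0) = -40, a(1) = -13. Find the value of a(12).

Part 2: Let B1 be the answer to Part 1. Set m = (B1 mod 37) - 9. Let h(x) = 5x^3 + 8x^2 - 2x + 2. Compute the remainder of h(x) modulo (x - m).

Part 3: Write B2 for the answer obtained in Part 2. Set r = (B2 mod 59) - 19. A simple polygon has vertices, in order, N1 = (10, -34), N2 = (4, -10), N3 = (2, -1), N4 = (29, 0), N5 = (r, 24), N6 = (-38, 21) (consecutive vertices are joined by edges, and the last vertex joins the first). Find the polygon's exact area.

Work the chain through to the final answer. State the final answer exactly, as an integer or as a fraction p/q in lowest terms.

Part 1: a(2) = -2*(-13) - 1*(-40) = 66; iterating: a(2)=66, a(3)=-119, a(4)=172, a(5)=-225, a(6)=278, a(7)=-331, a(8)=384, a(9)=-437, a(10)=490, a(11)=-543, a(12)=596; answer 596
Part 2: B1 = 596; m = -5; remainder = value at the root: 5*(-5)^3 + 8*(-5)^2 - 2*(-5)^1 + 2 = (-625) + (200) + (10) + (2) = -413; answer -413
Part 3: B2 = -413; r = -19; cross terms: (10*-10 - 4*-34)=36, (4*-1 - 2*-10)=16, (2*0 - 29*-1)=29, (29*24 - -19*0)=696, (-19*21 - -38*24)=513, (-38*-34 - 10*21)=1082; twice the area = |2372| = 2372; area = 1186; answer 1186

1186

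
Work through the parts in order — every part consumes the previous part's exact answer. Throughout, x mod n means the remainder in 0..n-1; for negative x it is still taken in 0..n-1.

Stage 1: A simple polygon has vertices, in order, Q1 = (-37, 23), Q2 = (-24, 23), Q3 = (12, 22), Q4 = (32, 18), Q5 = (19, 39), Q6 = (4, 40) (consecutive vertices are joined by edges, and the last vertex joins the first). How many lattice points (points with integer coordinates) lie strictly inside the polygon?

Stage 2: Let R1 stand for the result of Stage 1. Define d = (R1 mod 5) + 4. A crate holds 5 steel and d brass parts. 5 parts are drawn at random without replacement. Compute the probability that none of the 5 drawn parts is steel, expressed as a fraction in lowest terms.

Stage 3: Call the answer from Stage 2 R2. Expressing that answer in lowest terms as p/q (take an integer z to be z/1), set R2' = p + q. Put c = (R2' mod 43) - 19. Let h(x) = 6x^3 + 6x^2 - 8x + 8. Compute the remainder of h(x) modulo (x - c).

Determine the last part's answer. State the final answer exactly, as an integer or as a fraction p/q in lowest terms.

43176

Stage 1: cross terms: (-37*23 - -24*23)=-299, (-24*22 - 12*23)=-804, (12*18 - 32*22)=-488, (32*39 - 19*18)=906, (19*40 - 4*39)=604, (4*23 - -37*40)=1572; twice the area = |1491| = 1491; area = 1491/2; boundary points = 13 + 1 + 4 + 1 + 1 + 1 = 21; strictly interior points = area - boundary/2 + 1 = 736; answer 736
Stage 2: R1 = 736; d = 5; total draws C(10,5) = 252; favorable C(5,5) = 1; P = 1/252; answer 1/252
Stage 3: R2 = 1/252; threaded value p + q = 253; c = 19; remainder = value at the root: 6*(19)^3 + 6*(19)^2 - 8*(19)^1 + 8 = (41154) + (2166) + (-152) + (8) = 43176; answer 43176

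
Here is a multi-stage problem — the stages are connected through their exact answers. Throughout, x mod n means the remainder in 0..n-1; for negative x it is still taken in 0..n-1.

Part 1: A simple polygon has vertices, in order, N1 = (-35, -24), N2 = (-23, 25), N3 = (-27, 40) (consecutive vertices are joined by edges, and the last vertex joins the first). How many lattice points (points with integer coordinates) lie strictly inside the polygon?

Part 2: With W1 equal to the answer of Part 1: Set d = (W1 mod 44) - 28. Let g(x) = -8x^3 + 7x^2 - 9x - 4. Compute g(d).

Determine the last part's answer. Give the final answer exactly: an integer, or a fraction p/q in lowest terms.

66976

Part 1: cross terms: (-35*25 - -23*-24)=-1427, (-23*40 - -27*25)=-245, (-27*-24 - -35*40)=2048; twice the area = |376| = 376; area = 188; boundary points = 1 + 1 + 8 = 10; strictly interior points = area - boundary/2 + 1 = 184; answer 184
Part 2: W1 = 184; d = -20; -8*(-20)^3 + 7*(-20)^2 - 9*(-20)^1 - 4 = (64000) + (2800) + (180) + (-4) = 66976; answer 66976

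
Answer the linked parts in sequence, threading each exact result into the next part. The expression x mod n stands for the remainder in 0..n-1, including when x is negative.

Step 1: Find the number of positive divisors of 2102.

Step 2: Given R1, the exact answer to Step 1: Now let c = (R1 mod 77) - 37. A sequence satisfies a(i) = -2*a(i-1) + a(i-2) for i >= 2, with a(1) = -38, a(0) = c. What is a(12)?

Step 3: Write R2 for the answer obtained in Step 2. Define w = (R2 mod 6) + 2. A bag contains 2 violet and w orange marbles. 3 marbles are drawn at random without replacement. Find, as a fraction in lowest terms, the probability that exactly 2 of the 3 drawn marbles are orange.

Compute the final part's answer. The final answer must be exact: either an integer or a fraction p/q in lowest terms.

4/7

Step 1: 2102 = 2 * 1051; number of divisors = (1+1) * (1+1) = 4; answer 4
Step 2: R1 = 4; c = -33; a(2) = -2*(-38) + 1*(-33) = 43; iterating: a(2)=43, a(3)=-124, a(4)=291, a(5)=-706, a(6)=1703, a(7)=-4112, a(8)=9927, a(9)=-23966, a(10)=57859, a(11)=-139684, a(12)=337227; answer 337227
Step 3: R2 = 337227; w = 5; total draws C(7,3) = 35; favorable C(5,2)*C(2,1) = 20; P = 4/7; answer 4/7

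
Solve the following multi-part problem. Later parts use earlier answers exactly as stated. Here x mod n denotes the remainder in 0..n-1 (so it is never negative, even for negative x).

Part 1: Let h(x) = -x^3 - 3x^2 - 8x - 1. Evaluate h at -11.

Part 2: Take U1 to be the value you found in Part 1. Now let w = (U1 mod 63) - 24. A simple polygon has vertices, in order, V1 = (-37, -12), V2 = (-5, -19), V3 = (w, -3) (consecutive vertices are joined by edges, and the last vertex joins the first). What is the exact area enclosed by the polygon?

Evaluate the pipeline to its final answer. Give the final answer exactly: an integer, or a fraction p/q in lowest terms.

Part 1: -1*(-11)^3 - 3*(-11)^2 - 8*(-11)^1 - 1 = (1331) + (-363) + (88) + (-1) = 1055; answer 1055
Part 2: U1 = 1055; w = 23; cross terms: (-37*-19 - -5*-12)=643, (-5*-3 - 23*-19)=452, (23*-12 - -37*-3)=-387; twice the area = |708| = 708; area = 354; answer 354

354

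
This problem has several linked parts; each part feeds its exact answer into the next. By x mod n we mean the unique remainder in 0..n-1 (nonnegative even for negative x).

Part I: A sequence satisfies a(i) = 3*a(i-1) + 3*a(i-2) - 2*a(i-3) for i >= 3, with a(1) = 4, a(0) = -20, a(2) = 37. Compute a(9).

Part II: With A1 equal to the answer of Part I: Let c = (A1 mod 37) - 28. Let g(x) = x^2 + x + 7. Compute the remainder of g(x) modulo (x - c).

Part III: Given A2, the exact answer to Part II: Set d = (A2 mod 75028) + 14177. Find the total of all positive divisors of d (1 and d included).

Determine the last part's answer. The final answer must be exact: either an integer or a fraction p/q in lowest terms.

Part I: a(3) = 3*(37) + 3*(4) - 2*(-20) = 163; iterating: a(3)=163, a(4)=592, a(5)=2191, a(6)=8023, a(7)=29458, a(8)=108061, a(9)=396511; answer 396511
Part II: A1 = 396511; c = -9; remainder = value at the root: 1*(-9)^2 + 1*(-9)^1 + 7 = (81) + (-9) + (7) = 79; answer 79
Part III: A2 = 79; d = 14256; 14256 = 2^4 * 3^4 * 11; sigma = (1 + 2 + 4 + 8 + 16) * (1 + 3 + 9 + 27 + 81) * (1 + 11) = 31 * 121 * 12 = 45012; answer 45012

45012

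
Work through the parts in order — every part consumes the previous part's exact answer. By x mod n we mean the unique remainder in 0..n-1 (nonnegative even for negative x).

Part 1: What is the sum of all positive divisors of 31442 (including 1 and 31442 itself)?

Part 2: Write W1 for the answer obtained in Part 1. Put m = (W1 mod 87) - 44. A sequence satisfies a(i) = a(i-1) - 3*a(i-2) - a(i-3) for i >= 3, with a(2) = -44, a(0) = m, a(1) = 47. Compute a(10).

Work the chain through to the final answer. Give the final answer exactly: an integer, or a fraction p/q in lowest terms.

Part 1: 31442 = 2 * 79 * 199; sigma = (1 + 2) * (1 + 79) * (1 + 199) = 3 * 80 * 200 = 48000; answer 48000
Part 2: W1 = 48000; m = 19; a(3) = 1*(-44) - 3*(47) - 1*(19) = -204; iterating: a(3)=-204, a(4)=-119, a(5)=537, a(6)=1098, a(7)=-394, a(8)=-4225, a(9)=-4141, a(10)=8928; answer 8928

8928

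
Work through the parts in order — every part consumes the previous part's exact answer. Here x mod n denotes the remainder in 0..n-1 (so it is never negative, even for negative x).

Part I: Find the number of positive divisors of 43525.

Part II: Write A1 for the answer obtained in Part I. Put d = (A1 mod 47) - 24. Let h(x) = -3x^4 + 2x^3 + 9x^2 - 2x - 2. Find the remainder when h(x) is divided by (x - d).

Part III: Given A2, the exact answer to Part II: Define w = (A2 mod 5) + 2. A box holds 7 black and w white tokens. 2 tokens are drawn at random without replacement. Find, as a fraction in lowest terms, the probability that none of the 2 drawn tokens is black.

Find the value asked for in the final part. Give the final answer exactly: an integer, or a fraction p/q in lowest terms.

5/33

Part I: 43525 = 5^2 * 1741; number of divisors = (2+1) * (1+1) = 6; answer 6
Part II: A1 = 6; d = -18; remainder = value at the root: -3*(-18)^4 + 2*(-18)^3 + 9*(-18)^2 - 2*(-18)^1 - 2 = (-314928) + (-11664) + (2916) + (36) + (-2) = -323642; answer -323642
Part III: A2 = -323642; w = 5; total draws C(12,2) = 66; favorable C(5,2) = 10; P = 5/33; answer 5/33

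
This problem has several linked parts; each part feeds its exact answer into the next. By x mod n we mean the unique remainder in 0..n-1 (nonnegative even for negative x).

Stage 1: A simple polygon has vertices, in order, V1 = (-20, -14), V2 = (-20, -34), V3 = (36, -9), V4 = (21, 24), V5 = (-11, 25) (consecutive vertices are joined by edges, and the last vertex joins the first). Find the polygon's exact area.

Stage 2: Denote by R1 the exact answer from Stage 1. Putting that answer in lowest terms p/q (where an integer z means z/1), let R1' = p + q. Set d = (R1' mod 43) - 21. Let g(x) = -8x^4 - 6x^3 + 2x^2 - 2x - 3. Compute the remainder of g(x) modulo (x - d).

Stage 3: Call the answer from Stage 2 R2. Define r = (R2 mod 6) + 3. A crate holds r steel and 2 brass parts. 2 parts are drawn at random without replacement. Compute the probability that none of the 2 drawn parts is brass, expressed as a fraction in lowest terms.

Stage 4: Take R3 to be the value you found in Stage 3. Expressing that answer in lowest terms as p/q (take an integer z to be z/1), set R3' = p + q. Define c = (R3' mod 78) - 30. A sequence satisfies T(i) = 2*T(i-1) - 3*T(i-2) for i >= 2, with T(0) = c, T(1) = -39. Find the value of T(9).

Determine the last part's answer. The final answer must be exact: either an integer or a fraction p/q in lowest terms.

1017

Stage 1: cross terms: (-20*-34 - -20*-14)=400, (-20*-9 - 36*-34)=1404, (36*24 - 21*-9)=1053, (21*25 - -11*24)=789, (-11*-14 - -20*25)=654; twice the area = |4300| = 4300; area = 2150; answer 2150
Stage 2: R1 = 2150; threaded value p + q = 2151; d = -20; remainder = value at the root: -8*(-20)^4 - 6*(-20)^3 + 2*(-20)^2 - 2*(-20)^1 - 3 = (-1280000) + (48000) + (800) + (40) + (-3) = -1231163; answer -1231163
Stage 3: R2 = -1231163; r = 4; total draws C(6,2) = 15; favorable C(4,2) = 6; P = 2/5; answer 2/5
Stage 4: R3 = 2/5; threaded value p + q = 7; c = -23; T(2) = 2*(-39) - 3*(-23) = -9; iterating: T(2)=-9, T(3)=99, T(4)=225, T(5)=153, T(6)=-369, T(7)=-1197, T(8)=-1287, T(9)=1017; answer 1017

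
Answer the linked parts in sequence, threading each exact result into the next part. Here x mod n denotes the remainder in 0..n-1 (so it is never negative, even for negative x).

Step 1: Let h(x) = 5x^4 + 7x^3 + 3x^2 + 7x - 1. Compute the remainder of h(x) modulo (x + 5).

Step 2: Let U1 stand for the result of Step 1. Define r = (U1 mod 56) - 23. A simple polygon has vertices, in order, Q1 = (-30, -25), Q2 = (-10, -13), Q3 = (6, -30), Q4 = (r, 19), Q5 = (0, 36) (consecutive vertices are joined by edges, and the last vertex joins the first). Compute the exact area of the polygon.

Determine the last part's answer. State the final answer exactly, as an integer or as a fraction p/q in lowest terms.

Step 1: remainder = value at the root: 5*(-5)^4 + 7*(-5)^3 + 3*(-5)^2 + 7*(-5)^1 - 1 = (3125) + (-875) + (75) + (-35) + (-1) = 2289; answer 2289
Step 2: U1 = 2289; r = 26; cross terms: (-30*-13 - -10*-25)=140, (-10*-30 - 6*-13)=378, (6*19 - 26*-30)=894, (26*36 - 0*19)=936, (0*-25 - -30*36)=1080; twice the area = |3428| = 3428; area = 1714; answer 1714

1714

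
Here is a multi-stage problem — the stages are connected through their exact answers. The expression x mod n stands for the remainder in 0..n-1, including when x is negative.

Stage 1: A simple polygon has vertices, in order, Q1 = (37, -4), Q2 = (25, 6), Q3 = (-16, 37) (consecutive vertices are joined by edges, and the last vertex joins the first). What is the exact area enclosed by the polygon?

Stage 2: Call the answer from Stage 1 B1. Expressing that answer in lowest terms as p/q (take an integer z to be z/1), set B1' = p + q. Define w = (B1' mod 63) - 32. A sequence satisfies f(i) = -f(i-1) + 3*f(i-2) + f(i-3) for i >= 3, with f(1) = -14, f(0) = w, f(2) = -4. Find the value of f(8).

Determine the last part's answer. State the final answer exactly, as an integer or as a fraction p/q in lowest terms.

1132

Stage 1: cross terms: (37*6 - 25*-4)=322, (25*37 - -16*6)=1021, (-16*-4 - 37*37)=-1305; twice the area = |38| = 38; area = 19; answer 19
Stage 2: B1 = 19; threaded value p + q = 20; w = -12; f(3) = -1*(-4) + 3*(-14) + 1*(-12) = -50; iterating: f(3)=-50, f(4)=24, f(5)=-178, f(6)=200, f(7)=-710, f(8)=1132; answer 1132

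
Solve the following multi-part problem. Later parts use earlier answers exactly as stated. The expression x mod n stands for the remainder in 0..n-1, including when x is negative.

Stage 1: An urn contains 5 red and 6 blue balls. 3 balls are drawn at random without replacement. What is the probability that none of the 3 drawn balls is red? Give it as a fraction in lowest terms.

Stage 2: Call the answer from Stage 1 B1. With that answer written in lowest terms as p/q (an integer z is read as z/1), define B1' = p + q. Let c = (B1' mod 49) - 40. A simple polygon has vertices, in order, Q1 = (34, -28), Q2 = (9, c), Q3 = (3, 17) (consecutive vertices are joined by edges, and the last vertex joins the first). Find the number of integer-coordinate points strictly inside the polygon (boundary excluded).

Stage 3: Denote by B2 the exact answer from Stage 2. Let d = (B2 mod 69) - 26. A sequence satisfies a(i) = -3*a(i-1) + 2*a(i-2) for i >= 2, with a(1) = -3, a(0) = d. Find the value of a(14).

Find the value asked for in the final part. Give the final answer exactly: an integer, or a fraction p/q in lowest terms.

24052865

Stage 1: total draws C(11,3) = 165; favorable C(6,3) = 20; P = 4/33; answer 4/33
Stage 2: B1 = 4/33; threaded value p + q = 37; c = -3; cross terms: (34*-3 - 9*-28)=150, (9*17 - 3*-3)=162, (3*-28 - 34*17)=-662; twice the area = |-350| = 350; area = 175; boundary points = 25 + 2 + 1 = 28; strictly interior points = area - boundary/2 + 1 = 162; answer 162
Stage 3: B2 = 162; d = -2; a(2) = -3*(-3) + 2*(-2) = 5; iterating: a(2)=5, a(3)=-21, a(4)=73, a(5)=-261, a(6)=929, a(7)=-3309, a(8)=11785, a(9)=-41973, a(10)=149489, a(11)=-532413, a(12)=1896217, a(13)=-6753477, a(14)=24052865; answer 24052865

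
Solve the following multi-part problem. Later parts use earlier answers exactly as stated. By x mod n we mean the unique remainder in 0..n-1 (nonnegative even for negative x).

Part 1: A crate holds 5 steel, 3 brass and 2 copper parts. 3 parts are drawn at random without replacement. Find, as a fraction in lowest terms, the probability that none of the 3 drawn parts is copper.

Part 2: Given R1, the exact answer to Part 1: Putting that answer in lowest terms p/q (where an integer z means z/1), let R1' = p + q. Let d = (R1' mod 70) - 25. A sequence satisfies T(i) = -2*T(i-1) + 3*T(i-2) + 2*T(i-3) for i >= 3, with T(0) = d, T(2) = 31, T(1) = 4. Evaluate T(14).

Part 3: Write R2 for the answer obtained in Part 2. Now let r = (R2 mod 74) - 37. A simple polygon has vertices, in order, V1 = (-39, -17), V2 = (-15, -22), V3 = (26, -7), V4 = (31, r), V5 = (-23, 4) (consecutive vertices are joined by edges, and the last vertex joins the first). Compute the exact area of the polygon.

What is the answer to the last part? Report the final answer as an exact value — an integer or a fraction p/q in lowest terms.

Part 1: total draws C(10,3) = 120; favorable C(8,3) = 56; P = 7/15; answer 7/15
Part 2: R1 = 7/15; threaded value p + q = 22; d = -3; T(3) = -2*(31) + 3*(4) + 2*(-3) = -56; iterating: T(3)=-56, T(4)=213, T(5)=-532, T(6)=1591, T(7)=-4352, T(8)=12413, T(9)=-34700, T(10)=97935, T(11)=-275144, T(12)=774693, T(13)=-2178948, T(14)=6131687; answer 6131687
Part 3: R2 = 6131687; r = 10; cross terms: (-39*-22 - -15*-17)=603, (-15*-7 - 26*-22)=677, (26*10 - 31*-7)=477, (31*4 - -23*10)=354, (-23*-17 - -39*4)=547; twice the area = |2658| = 2658; area = 1329; answer 1329

1329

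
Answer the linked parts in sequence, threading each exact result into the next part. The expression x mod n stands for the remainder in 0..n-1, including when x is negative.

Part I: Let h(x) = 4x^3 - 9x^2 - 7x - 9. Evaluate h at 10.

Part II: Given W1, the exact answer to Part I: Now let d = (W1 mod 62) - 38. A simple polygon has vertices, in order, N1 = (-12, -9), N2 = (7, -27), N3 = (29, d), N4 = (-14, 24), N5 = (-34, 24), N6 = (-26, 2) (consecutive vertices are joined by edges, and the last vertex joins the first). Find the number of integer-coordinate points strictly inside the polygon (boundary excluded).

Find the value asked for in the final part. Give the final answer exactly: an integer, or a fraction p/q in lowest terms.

Part I: 4*(10)^3 - 9*(10)^2 - 7*(10)^1 - 9 = (4000) + (-900) + (-70) + (-9) = 3021; answer 3021
Part II: W1 = 3021; d = 7; cross terms: (-12*-27 - 7*-9)=387, (7*7 - 29*-27)=832, (29*24 - -14*7)=794, (-14*24 - -34*24)=480, (-34*2 - -26*24)=556, (-26*-9 - -12*2)=258; twice the area = |3307| = 3307; area = 3307/2; boundary points = 1 + 2 + 1 + 20 + 2 + 1 = 27; strictly interior points = area - boundary/2 + 1 = 1641; answer 1641

1641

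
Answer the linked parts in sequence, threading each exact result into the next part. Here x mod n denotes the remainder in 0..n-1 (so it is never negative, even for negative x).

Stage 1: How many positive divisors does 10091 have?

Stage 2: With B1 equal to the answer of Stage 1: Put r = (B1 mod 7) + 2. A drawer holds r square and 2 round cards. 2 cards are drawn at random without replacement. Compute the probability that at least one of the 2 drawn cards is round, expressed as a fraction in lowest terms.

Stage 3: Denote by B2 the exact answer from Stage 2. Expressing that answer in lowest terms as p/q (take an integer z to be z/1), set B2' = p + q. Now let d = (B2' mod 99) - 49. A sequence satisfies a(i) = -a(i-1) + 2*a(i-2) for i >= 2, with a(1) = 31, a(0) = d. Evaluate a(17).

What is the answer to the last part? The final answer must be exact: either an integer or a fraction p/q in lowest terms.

3145711

Stage 1: 10091 is prime, so its only divisors are 1 and 10091; count = 2; answer 2
Stage 2: B1 = 2; r = 4; total draws C(6,2) = 15; complement C(4,2) = 6; favorable 15 - 6 = 9; P = 3/5; answer 3/5
Stage 3: B2 = 3/5; threaded value p + q = 8; d = -41; a(2) = -1*(31) + 2*(-41) = -113; iterating: a(2)=-113, a(3)=175, a(4)=-401, a(5)=751, a(6)=-1553, a(7)=3055, a(8)=-6161, a(9)=12271, a(10)=-24593, a(11)=49135, a(12)=-98321, a(13)=196591, a(14)=-393233, a(15)=786415, a(16)=-1572881, a(17)=3145711; answer 3145711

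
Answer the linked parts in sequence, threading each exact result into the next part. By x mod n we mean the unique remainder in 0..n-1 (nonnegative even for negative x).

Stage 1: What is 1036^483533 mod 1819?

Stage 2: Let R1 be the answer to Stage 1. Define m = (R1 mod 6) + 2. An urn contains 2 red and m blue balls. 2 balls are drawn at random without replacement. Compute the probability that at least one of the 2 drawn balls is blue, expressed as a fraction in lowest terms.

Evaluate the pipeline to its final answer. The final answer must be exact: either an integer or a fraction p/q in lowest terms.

Stage 1: squarings mod 1819: 1036^1=1036, 1036^2=86, 1036^4=120, 1036^8=1667, 1036^16=1276, 1036^32=171, 1036^64=137, 1036^128=579, 1036^256=545, 1036^512=528, 1036^1024=477, 1036^2048=154, 1036^4096=69, 1036^8192=1123, 1036^16384=562, 1036^32768=1157, 1036^65536=1684, 1036^131072=35, 1036^262144=1225; 1036^483533 = 1036^1 * 1036^4 * 1036^8 * 1036^64 * 1036^128 * 1036^8192 * 1036^16384 * 1036^65536 * 1036^131072 * 1036^262144 = 662 (mod 1819); answer 662
Stage 2: R1 = 662; m = 4; total draws C(6,2) = 15; complement C(2,2) = 1; favorable 15 - 1 = 14; P = 14/15; answer 14/15

14/15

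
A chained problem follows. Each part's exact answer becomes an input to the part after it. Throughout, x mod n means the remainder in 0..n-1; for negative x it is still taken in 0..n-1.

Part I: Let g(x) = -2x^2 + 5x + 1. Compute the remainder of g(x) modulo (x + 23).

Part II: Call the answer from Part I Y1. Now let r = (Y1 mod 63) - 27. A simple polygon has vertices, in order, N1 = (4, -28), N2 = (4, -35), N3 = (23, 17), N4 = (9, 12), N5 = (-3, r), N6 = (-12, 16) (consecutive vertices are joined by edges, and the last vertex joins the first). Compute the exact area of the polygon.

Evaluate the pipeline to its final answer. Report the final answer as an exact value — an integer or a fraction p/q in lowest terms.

Part I: remainder = value at the root: -2*(-23)^2 + 5*(-23)^1 + 1 = (-1058) + (-115) + (1) = -1172; answer -1172
Part II: Y1 = -1172; r = -2; cross terms: (4*-35 - 4*-28)=-28, (4*17 - 23*-35)=873, (23*12 - 9*17)=123, (9*-2 - -3*12)=18, (-3*16 - -12*-2)=-72, (-12*-28 - 4*16)=272; twice the area = |1186| = 1186; area = 593; answer 593

593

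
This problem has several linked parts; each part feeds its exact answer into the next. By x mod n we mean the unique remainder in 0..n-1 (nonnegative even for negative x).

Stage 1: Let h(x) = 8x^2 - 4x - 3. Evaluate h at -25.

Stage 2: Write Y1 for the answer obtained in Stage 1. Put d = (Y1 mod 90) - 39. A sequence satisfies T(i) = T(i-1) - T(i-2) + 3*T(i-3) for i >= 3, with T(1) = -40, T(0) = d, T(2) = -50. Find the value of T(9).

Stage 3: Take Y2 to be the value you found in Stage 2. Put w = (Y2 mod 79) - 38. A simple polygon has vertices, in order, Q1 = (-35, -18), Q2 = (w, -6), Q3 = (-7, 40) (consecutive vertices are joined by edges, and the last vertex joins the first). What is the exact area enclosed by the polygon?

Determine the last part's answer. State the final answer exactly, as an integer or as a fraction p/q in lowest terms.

Stage 1: 8*(-25)^2 - 4*(-25)^1 - 3 = (5000) + (100) + (-3) = 5097; answer 5097
Stage 2: Y1 = 5097; d = 18; T(3) = 1*(-50) - 1*(-40) + 3*(18) = 44; iterating: T(3)=44, T(4)=-26, T(5)=-220, T(6)=-62, T(7)=80, T(8)=-518, T(9)=-784; answer -784
Stage 3: Y2 = -784; w = -32; cross terms: (-35*-6 - -32*-18)=-366, (-32*40 - -7*-6)=-1322, (-7*-18 - -35*40)=1526; twice the area = |-162| = 162; area = 81; answer 81

81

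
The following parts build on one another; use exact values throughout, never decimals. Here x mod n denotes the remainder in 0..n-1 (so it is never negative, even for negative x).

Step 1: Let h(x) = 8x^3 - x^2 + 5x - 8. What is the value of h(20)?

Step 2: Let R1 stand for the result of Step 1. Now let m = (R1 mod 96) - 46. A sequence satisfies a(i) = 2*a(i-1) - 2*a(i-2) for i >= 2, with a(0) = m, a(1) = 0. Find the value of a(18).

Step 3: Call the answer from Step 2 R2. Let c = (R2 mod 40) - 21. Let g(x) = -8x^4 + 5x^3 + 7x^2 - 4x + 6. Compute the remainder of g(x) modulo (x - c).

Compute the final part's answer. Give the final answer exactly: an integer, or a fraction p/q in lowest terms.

Step 1: 8*(20)^3 - 1*(20)^2 + 5*(20)^1 - 8 = (64000) + (-400) + (100) + (-8) = 63692; answer 63692
Step 2: R1 = 63692; m = -2; a(2) = 2*(0) - 2*(-2) = 4; iterating: a(2)=4, a(3)=8, a(4)=8, a(5)=0, a(6)=-16, a(7)=-32, a(8)=-32, a(9)=0, a(10)=64, a(11)=128, a(12)=128, a(13)=0, a(14)=-256, a(15)=-512, a(16)=-512, a(17)=0, a(18)=1024; answer 1024
Step 3: R2 = 1024; c = 3; remainder = value at the root: -8*(3)^4 + 5*(3)^3 + 7*(3)^2 - 4*(3)^1 + 6 = (-648) + (135) + (63) + (-12) + (6) = -456; answer -456

-456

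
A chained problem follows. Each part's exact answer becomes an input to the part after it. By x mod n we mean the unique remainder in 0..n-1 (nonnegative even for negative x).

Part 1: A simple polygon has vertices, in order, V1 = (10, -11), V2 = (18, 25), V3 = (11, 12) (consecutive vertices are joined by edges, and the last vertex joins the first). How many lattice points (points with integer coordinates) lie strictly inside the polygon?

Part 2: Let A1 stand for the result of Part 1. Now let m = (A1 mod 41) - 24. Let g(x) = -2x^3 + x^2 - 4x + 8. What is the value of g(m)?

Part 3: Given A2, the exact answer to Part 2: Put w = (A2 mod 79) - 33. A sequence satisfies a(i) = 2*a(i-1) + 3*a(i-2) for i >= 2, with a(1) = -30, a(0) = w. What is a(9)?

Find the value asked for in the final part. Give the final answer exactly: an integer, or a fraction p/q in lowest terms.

Part 1: cross terms: (10*25 - 18*-11)=448, (18*12 - 11*25)=-59, (11*-11 - 10*12)=-241; twice the area = |148| = 148; area = 74; boundary points = 4 + 1 + 1 = 6; strictly interior points = area - boundary/2 + 1 = 72; answer 72
Part 2: A1 = 72; m = 7; -2*(7)^3 + 1*(7)^2 - 4*(7)^1 + 8 = (-686) + (49) + (-28) + (8) = -657; answer -657
Part 3: A2 = -657; w = 21; a(2) = 2*(-30) + 3*(21) = 3; iterating: a(2)=3, a(3)=-84, a(4)=-159, a(5)=-570, a(6)=-1617, a(7)=-4944, a(8)=-14739, a(9)=-44310; answer -44310

-44310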